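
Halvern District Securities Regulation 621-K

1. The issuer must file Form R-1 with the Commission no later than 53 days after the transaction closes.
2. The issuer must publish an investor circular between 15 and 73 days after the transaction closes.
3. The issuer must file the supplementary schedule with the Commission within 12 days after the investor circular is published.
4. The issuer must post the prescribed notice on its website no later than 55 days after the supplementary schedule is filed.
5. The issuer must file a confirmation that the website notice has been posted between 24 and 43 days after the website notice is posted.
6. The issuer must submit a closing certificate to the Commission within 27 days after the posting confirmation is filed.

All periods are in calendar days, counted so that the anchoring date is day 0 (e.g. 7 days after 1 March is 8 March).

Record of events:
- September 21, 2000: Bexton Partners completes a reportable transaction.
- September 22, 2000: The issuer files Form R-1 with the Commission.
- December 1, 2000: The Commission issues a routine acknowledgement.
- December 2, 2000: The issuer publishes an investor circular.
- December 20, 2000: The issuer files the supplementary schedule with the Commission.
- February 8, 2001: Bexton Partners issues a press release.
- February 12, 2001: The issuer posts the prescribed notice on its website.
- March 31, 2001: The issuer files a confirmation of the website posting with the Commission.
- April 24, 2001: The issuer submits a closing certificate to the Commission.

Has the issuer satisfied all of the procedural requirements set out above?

No

Step 1: 53 days after September 21, 2000 (when the transaction closes) is November 13, 2000; September 22, 2000 is within that limit.
Step 2: the window is 15–73 days after September 21, 2000 (when the transaction closes), so October 6, 2000 through December 3, 2000; done December 2, 2000, which is between those dates.
Step 3: 12 days after December 2, 2000 (when the investor circular is published) is December 14, 2000; not done until December 20, 2000, 6 days after the deadline.
The analysis stops there.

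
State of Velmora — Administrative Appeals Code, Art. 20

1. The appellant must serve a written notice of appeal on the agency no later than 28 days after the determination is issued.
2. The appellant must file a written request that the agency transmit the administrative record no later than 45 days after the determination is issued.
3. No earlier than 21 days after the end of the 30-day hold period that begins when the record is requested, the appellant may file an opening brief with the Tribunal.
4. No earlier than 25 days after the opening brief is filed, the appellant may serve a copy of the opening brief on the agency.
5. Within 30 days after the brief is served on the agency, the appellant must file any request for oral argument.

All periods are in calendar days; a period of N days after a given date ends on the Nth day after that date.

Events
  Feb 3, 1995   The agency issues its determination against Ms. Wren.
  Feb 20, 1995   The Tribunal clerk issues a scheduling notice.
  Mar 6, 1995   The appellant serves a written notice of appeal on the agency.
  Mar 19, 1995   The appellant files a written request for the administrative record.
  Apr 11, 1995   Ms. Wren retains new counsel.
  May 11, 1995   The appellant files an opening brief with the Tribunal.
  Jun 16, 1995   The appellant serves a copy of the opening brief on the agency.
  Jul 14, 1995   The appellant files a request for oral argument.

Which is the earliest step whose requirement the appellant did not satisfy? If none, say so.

Step 1: 28 days after Feb 3, 1995 (when the determination is issued) is Mar 3, 1995; done Mar 6, 1995 — 3 days late.
No need to go further; step 1 was not satisfied.

Step 1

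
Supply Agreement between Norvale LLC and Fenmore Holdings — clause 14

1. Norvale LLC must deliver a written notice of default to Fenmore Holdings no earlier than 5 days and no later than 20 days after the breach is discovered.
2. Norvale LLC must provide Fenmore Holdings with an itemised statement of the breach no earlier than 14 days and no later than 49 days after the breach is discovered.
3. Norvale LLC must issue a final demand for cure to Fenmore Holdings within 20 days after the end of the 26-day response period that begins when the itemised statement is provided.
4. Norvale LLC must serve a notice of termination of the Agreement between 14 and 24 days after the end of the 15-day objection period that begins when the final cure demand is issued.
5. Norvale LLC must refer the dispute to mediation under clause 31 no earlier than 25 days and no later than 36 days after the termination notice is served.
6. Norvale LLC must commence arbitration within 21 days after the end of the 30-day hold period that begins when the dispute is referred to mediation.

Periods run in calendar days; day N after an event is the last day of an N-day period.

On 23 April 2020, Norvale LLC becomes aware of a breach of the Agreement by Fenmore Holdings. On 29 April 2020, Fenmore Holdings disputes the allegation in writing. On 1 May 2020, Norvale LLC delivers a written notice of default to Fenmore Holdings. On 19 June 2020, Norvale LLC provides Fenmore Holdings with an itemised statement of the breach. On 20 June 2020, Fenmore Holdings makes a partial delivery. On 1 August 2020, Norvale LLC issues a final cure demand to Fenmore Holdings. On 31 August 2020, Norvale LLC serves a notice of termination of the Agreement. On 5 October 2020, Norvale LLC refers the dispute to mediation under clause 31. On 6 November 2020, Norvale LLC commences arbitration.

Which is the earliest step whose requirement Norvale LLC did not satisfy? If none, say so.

Step 1: the window is 5–20 days after 23 April 2020 (when the breach is discovered), so 28 April 2020 through 13 May 2020; done 1 May 2020 — within the window.
Step 2: the window is 14–49 days after 23 April 2020 (when the breach is discovered), so 7 May 2020 through 11 June 2020; 19 June 2020 is 8 days past the end of the window.

Step 2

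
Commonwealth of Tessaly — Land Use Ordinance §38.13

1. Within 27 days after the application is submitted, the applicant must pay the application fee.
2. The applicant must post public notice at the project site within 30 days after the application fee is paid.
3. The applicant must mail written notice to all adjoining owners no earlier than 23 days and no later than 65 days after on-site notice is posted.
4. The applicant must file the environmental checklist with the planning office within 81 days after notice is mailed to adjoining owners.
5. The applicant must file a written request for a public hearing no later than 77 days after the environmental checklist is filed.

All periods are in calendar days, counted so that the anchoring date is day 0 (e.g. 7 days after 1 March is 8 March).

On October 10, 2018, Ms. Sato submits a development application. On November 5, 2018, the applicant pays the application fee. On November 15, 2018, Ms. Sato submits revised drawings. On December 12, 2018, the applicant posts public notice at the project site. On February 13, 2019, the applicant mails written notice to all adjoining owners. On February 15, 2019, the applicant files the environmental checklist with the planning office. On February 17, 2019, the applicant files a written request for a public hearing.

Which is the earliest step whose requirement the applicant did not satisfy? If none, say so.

Step 2

Step 1 — counting 27 days from October 10, 2018 (when the application is submitted) gives a deadline of November 6, 2018; completed November 5, 2018, before the deadline.
Step 2 — counting 30 days from November 5, 2018 (when the application fee is paid) gives a deadline of December 5, 2018; December 12, 2018 misses that deadline by 7 days.
The procedure was therefore not followed at step 2.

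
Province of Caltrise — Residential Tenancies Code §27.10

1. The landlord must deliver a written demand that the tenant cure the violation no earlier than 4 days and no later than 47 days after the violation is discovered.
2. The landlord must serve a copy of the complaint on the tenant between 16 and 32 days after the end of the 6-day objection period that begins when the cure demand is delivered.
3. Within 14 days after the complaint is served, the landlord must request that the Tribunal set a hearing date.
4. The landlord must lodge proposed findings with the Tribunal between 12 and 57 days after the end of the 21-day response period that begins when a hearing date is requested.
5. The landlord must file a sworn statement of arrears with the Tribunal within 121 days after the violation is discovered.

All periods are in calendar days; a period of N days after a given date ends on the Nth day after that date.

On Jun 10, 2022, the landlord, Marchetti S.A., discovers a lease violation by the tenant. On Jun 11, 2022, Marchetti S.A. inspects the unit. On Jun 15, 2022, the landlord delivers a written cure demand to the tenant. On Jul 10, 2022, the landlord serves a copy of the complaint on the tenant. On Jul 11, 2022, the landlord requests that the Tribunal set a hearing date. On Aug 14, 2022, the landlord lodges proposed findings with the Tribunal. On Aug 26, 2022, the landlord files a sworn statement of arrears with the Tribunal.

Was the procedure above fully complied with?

Yes

(1) the permitted window runs from Jun 10, 2022 + 4 = Jun 14, 2022 to Jun 10, 2022 + 47 = Jul 27, 2022; done Jun 15, 2022 — within the window.
(2) the permitted window runs from Jun 21, 2022 + 16 = Jul 7, 2022 to Jun 21, 2022 + 32 = Jul 23, 2022; Jul 10, 2022 falls inside that range.
(3) due by Jul 10, 2022 + 14 days = Jul 24, 2022; done Jul 11, 2022 — timely.
(4) the permitted window runs from Aug 1, 2022 + 12 = Aug 13, 2022 to Aug 1, 2022 + 57 = Sep 27, 2022; Aug 14, 2022 falls inside that range.
(5) due by Jun 10, 2022 + 121 days = Oct 9, 2022; completed Aug 26, 2022, before the deadline.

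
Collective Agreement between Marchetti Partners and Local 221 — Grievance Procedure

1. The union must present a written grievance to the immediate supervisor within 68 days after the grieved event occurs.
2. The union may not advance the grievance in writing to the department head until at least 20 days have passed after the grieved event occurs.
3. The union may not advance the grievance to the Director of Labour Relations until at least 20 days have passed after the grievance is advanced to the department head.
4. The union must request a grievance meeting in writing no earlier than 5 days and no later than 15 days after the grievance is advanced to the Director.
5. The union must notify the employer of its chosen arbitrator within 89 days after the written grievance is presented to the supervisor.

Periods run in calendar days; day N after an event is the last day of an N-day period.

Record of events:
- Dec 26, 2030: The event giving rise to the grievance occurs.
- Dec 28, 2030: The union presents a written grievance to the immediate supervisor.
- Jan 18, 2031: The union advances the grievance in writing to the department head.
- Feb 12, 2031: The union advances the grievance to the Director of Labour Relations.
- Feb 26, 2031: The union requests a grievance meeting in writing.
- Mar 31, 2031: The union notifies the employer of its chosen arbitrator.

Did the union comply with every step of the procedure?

Step 1 — counting 68 days from Dec 26, 2030 (when the grieved event occurs) gives a deadline of Mar 4, 2031; Dec 28, 2030 is within that limit.
Step 2 — must wait 20 days from Dec 26, 2030 (when the grieved event occurs), so not before Jan 15, 2031; done Jan 18, 2031 — permitted.
Step 3 — must wait 20 days from Jan 18, 2031 (when the grievance is advanced to the department head), so not before Feb 7, 2031; done Feb 12, 2031 — permitted.
Step 4 — 5 and 15 days from Feb 12, 2031 (when the grievance is advanced to the Director) are Feb 17, 2031 and Feb 27, 2031 respectively; done Feb 26, 2031 — within the window.
Step 5 — counting 89 days from Dec 28, 2030 (when the written grievance is presented to the supervisor) gives a deadline of Mar 27, 2031; done Mar 31, 2031 — 4 days late.

No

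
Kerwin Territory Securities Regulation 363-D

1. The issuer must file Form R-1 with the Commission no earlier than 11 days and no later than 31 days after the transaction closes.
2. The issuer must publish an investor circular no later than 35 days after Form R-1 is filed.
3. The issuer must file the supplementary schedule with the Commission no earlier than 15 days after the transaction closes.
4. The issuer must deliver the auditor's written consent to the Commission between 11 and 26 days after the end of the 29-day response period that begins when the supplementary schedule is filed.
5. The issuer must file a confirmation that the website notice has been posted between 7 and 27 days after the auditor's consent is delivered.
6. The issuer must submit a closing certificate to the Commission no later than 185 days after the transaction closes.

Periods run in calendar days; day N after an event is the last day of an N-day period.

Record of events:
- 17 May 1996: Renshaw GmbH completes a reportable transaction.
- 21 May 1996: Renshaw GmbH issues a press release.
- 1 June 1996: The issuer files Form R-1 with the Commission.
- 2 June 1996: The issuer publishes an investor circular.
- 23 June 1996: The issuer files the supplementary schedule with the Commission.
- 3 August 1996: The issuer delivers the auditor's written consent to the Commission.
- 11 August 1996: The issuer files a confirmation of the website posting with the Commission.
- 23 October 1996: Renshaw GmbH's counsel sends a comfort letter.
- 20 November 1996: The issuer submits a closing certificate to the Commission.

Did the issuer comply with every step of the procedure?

No

Step 1: the window is 11–31 days after 17 May 1996 (when the transaction closes), so 28 May 1996 through 17 June 1996; done 1 June 1996 — within the window.
Step 2: 35 days after 1 June 1996 (when Form R-1 is filed) is 6 July 1996; done 2 June 1996 — timely.
Step 3: the earliest permitted date is 15 days after 17 May 1996 (when the transaction closes), i.e. 1 June 1996; done 23 June 1996 — permitted.
Step 4: the window is 11–26 days after 22 July 1996 (end of the 29-day response period, which began when the supplementary schedule is filed on 23 June 1996), so 2 August 1996 through 17 August 1996; done 3 August 1996, which is between those dates.
Step 5: the window is 7–27 days after 3 August 1996 (when the auditor's consent is delivered), so 10 August 1996 through 30 August 1996; done 11 August 1996, which is between those dates.
Step 6: 185 days after 17 May 1996 (when the transaction closes) is 18 November 1996; not done until 20 November 1996, 2 days after the deadline.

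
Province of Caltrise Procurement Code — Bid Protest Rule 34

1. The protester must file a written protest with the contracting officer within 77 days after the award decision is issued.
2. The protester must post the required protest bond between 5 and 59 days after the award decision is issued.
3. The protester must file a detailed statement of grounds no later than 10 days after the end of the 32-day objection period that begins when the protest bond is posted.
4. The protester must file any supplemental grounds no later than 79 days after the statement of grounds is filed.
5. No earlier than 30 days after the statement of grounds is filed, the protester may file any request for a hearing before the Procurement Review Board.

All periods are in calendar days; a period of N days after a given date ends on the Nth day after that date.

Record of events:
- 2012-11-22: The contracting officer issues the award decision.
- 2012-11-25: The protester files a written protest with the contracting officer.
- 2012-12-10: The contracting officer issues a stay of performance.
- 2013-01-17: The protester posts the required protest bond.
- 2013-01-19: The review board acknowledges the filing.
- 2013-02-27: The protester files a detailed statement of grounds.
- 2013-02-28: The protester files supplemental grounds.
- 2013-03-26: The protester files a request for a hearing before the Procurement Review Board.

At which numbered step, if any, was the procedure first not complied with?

(1) due by 2012-11-22 + 77 days = 2013-02-07; completed 2012-11-25, before the deadline.
(2) the permitted window runs from 2012-11-22 + 5 = 2012-11-27 to 2012-11-22 + 59 = 2013-01-20; 2013-01-17 falls inside that range.
(3) due by 2013-02-18 + 10 days = 2013-02-28; completed 2013-02-27, before the deadline.
(4) due by 2013-02-27 + 79 days = 2013-05-17; done 2013-02-28 — timely.
(5) permitted from 2013-02-27 + 30 days = 2013-03-29 onward; 2013-03-26 is 3 days before the earliest permitted date.

Step 5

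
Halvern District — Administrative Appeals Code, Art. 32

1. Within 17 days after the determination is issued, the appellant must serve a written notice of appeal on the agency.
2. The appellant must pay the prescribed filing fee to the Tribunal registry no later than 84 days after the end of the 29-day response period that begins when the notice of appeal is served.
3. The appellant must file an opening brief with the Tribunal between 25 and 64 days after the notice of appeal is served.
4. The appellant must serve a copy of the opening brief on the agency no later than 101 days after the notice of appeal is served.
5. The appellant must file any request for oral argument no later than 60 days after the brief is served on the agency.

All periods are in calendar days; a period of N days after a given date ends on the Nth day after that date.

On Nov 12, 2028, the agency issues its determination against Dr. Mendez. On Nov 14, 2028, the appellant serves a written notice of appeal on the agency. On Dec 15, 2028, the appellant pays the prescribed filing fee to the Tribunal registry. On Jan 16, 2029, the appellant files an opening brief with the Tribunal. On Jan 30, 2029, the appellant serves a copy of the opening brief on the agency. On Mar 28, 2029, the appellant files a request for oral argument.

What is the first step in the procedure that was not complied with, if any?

None — every step was satisfied

Step 1 — counting 17 days from Nov 12, 2028 (when the determination is issued) gives a deadline of Nov 29, 2028; completed Nov 14, 2028, before the deadline.
Step 2 — counting 84 days from Dec 13, 2028 (end of the 29-day response period, which began when the notice of appeal is served on Nov 14, 2028) gives a deadline of Mar 7, 2029; done Dec 15, 2028 — timely.
Step 3 — 25 and 64 days from Nov 14, 2028 (when the notice of appeal is served) are Dec 9, 2028 and Jan 17, 2029 respectively; Jan 16, 2029 falls inside that range.
Step 4 — counting 101 days from Nov 14, 2028 (when the notice of appeal is served) gives a deadline of Feb 23, 2029; done Jan 30, 2029 — timely.
Step 5 — counting 60 days from Jan 30, 2029 (when the brief is served on the agency) gives a deadline of Mar 31, 2029; completed Mar 28, 2029, before the deadline.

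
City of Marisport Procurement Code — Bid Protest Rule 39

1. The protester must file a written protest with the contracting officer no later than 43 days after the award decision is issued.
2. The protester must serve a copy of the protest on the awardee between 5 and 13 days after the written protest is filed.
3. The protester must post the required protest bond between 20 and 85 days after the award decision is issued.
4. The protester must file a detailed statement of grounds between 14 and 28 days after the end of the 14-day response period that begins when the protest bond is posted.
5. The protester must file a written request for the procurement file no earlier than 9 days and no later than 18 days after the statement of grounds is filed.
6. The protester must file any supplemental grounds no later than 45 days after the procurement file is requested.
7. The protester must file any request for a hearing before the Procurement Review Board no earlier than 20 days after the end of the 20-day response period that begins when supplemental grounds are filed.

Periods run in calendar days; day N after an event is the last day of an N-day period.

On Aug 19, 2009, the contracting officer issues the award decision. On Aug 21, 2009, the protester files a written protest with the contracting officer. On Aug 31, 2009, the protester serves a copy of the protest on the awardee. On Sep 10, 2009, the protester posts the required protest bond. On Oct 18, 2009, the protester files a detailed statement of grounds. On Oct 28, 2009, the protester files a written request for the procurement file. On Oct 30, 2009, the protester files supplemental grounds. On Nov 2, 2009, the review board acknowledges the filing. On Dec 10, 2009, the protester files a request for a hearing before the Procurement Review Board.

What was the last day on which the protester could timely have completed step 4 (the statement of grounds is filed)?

Oct 22, 2009

The protest bond is posted on Sep 10, 2009; the 14-day response period therefore ends Sep 24, 2009, and step 4 runs from that date. The window is 14–28 days after Sep 24, 2009; it closes on Oct 22, 2009.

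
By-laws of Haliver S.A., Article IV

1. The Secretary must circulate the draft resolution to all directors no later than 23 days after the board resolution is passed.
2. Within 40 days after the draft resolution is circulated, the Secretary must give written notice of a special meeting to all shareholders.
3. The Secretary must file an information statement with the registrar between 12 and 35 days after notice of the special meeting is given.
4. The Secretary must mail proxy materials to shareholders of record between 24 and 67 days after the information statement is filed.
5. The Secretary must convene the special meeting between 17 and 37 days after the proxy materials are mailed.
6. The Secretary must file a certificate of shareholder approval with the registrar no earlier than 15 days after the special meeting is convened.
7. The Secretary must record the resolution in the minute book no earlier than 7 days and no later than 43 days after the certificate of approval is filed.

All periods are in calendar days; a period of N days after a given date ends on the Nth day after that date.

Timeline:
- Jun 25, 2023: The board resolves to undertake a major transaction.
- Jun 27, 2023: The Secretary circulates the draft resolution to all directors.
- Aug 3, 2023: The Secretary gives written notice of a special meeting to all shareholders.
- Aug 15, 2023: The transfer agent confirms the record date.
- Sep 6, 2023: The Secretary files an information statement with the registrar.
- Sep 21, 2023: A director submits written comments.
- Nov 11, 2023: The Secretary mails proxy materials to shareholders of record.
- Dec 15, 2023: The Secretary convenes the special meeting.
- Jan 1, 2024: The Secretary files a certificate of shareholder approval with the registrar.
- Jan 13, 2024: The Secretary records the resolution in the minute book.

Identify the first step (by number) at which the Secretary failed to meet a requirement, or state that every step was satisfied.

None — every step was satisfied

Step 1 — counting 23 days from Jun 25, 2023 (when the board resolution is passed) gives a deadline of Jul 18, 2023; Jun 27, 2023 is within that limit.
Step 2 — counting 40 days from Jun 27, 2023 (when the draft resolution is circulated) gives a deadline of Aug 6, 2023; done Aug 3, 2023 — timely.
Step 3 — 12 and 35 days from Aug 3, 2023 (when notice of the special meeting is given) are Aug 15, 2023 and Sep 7, 2023 respectively; done Sep 6, 2023, which is between those dates.
Step 4 — 24 and 67 days from Sep 6, 2023 (when the information statement is filed) are Sep 30, 2023 and Nov 12, 2023 respectively; Nov 11, 2023 falls inside that range.
Step 5 — 17 and 37 days from Nov 11, 2023 (when the proxy materials are mailed) are Nov 28, 2023 and Dec 18, 2023 respectively; Dec 15, 2023 falls inside that range.
Step 6 — must wait 15 days from Dec 15, 2023 (when the special meeting is convened), so not before Dec 30, 2023; done Jan 1, 2024 — permitted.
Step 7 — 7 and 43 days from Jan 1, 2024 (when the certificate of approval is filed) are Jan 8, 2024 and Feb 13, 2024 respectively; done Jan 13, 2024 — within the window.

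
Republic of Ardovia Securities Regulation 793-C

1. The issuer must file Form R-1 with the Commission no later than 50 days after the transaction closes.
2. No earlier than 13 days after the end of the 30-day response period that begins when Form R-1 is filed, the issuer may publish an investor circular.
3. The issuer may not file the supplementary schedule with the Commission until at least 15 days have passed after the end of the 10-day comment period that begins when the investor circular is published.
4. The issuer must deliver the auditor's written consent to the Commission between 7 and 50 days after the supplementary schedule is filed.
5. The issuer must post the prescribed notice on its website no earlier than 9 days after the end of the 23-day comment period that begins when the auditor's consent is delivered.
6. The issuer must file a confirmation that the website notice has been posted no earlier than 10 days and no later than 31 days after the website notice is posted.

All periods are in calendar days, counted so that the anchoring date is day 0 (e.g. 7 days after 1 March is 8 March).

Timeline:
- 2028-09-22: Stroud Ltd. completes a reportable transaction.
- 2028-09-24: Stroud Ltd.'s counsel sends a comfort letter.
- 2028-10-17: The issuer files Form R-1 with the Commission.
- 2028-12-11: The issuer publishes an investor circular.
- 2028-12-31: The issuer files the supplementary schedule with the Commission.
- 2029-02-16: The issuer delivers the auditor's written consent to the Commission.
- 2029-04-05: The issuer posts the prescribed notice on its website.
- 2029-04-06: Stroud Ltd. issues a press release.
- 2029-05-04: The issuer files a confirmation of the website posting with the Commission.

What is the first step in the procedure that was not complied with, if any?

Step 3

Step 1 — counting 50 days from 2028-09-22 (when the transaction closes) gives a deadline of 2028-11-11; completed 2028-10-17, before the deadline.
Step 2 — must wait 13 days from 2028-11-16 (end of the 30-day response period, which began when Form R-1 is filed on 2028-10-17), so not before 2028-11-29; done 2028-12-11, after the minimum wait.
Step 3 — must wait 15 days from 2028-12-21 (end of the 10-day comment period, which began when the investor circular is published on 2028-12-11), so not before 2029-01-05; 2028-12-31 is 5 days before the earliest permitted date.
No need to go further; step 3 was not satisfied.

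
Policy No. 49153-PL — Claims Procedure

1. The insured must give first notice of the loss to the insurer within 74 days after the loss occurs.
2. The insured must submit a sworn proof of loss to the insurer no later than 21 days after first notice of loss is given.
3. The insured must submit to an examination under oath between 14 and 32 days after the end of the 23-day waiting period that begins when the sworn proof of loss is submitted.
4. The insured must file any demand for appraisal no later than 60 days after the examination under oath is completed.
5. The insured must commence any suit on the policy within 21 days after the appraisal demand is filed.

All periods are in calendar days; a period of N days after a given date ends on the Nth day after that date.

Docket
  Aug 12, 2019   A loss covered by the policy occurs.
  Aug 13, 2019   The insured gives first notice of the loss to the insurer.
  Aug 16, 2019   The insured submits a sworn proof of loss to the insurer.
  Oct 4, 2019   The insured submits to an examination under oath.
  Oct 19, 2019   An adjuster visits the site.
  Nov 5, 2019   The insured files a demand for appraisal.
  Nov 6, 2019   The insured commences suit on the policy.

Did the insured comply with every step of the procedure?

Step 1: 74 days after Aug 12, 2019 (when the loss occurs) is Oct 25, 2019; done Aug 13, 2019 — timely.
Step 2: 21 days after Aug 13, 2019 (when first notice of loss is given) is Sep 3, 2019; done Aug 16, 2019 — timely.
Step 3: the window is 14–32 days after Sep 8, 2019 (end of the 23-day waiting period, which began when the sworn proof of loss is submitted on Aug 16, 2019), so Sep 22, 2019 through Oct 10, 2019; Oct 4, 2019 falls inside that range.
Step 4: 60 days after Oct 4, 2019 (when the examination under oath is completed) is Dec 3, 2019; done Nov 5, 2019 — timely.
Step 5: 21 days after Nov 5, 2019 (when the appraisal demand is filed) is Nov 26, 2019; done Nov 6, 2019 — timely.

Yes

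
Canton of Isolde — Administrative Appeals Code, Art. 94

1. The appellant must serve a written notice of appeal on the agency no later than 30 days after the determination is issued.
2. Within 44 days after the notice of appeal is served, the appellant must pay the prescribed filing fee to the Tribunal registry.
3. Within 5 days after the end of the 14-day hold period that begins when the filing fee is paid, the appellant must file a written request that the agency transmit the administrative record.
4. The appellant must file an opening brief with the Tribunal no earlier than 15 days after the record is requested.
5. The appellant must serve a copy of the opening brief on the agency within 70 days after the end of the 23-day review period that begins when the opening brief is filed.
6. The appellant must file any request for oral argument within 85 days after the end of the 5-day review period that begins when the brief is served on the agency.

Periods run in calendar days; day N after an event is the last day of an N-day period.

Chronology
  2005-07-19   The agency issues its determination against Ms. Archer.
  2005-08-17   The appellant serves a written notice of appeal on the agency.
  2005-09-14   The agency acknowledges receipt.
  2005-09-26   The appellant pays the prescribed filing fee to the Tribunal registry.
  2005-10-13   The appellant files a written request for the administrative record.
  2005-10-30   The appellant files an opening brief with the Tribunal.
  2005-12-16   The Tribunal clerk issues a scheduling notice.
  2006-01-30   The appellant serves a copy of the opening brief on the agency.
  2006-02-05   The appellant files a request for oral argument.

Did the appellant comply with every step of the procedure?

(1) due by 2005-07-19 + 30 days = 2005-08-18; 2005-08-17 is within that limit.
(2) due by 2005-08-17 + 44 days = 2005-09-30; 2005-09-26 is within that limit.
(3) due by 2005-10-10 + 5 days = 2005-10-15; 2005-10-13 is within that limit.
(4) permitted from 2005-10-13 + 15 days = 2005-10-28 onward; 2005-10-30 is on or after that date.
(5) due by 2005-11-22 + 70 days = 2006-01-31; done 2006-01-30 — timely.
(6) due by 2006-02-04 + 85 days = 2006-04-30; done 2006-02-05 — timely.

Yes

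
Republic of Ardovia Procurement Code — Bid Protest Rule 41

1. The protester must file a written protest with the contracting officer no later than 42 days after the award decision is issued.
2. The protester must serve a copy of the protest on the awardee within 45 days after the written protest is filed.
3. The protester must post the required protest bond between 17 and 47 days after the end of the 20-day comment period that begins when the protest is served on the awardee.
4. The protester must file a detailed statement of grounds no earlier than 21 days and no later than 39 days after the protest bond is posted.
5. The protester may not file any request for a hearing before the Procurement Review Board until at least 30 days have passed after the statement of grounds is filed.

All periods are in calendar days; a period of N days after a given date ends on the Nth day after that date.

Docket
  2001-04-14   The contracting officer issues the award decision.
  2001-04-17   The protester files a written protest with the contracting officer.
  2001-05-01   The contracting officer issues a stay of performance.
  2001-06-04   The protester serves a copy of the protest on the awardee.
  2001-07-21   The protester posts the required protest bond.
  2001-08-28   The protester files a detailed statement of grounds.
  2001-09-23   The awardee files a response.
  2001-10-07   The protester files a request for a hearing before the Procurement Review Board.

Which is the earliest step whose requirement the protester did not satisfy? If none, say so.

Step 1 — counting 42 days from 2001-04-14 (when the award decision is issued) gives a deadline of 2001-05-26; completed 2001-04-17, before the deadline.
Step 2 — counting 45 days from 2001-04-17 (when the written protest is filed) gives a deadline of 2001-06-01; done 2001-06-04 — 3 days late.

Step 2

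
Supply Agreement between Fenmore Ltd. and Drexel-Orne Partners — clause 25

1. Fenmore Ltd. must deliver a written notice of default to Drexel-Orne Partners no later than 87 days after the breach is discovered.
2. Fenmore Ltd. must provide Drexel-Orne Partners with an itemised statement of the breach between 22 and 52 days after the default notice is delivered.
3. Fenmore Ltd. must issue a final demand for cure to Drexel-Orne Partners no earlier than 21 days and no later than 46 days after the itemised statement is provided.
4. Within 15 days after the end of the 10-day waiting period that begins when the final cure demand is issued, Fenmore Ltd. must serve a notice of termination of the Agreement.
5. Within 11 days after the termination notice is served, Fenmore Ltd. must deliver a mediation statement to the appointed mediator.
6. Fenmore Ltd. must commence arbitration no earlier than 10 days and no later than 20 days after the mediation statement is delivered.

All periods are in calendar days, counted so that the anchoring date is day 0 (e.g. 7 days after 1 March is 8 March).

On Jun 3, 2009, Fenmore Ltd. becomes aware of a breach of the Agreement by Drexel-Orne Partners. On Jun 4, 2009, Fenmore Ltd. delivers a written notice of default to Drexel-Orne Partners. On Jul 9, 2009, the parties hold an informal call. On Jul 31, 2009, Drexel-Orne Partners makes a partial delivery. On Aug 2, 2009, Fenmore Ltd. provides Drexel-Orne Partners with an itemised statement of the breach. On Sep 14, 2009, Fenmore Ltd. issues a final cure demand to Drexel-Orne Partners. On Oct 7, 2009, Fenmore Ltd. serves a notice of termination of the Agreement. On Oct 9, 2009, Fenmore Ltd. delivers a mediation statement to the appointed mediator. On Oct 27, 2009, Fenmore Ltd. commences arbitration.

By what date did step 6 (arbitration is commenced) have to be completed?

Oct 29, 2009

Step 6 runs from Oct 9, 2009, when the mediation statement is delivered. The window is 10–20 days after Oct 9, 2009; it closes on Oct 29, 2009.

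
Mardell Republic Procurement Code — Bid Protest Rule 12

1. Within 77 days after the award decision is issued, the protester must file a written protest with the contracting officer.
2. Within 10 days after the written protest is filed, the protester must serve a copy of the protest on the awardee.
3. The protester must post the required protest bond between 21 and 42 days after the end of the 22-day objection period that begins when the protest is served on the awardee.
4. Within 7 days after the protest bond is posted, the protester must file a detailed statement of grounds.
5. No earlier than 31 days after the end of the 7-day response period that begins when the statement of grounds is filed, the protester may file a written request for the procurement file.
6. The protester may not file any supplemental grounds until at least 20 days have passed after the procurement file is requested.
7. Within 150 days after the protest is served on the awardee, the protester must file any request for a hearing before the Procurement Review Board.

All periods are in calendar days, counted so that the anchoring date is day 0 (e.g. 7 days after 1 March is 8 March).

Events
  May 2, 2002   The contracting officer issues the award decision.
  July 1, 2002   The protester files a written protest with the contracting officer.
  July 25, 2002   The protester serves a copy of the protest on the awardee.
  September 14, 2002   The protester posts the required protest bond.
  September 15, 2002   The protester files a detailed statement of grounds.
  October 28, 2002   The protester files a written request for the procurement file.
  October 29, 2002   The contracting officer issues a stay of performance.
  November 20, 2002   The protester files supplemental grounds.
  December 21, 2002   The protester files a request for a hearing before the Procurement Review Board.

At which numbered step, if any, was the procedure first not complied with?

Step 2

(1) due by May 2, 2002 + 77 days = July 18, 2002; done July 1, 2002 — timely.
(2) due by July 1, 2002 + 10 days = July 11, 2002; not done until July 25, 2002, 14 days after the deadline.
No need to go further; step 2 was not satisfied.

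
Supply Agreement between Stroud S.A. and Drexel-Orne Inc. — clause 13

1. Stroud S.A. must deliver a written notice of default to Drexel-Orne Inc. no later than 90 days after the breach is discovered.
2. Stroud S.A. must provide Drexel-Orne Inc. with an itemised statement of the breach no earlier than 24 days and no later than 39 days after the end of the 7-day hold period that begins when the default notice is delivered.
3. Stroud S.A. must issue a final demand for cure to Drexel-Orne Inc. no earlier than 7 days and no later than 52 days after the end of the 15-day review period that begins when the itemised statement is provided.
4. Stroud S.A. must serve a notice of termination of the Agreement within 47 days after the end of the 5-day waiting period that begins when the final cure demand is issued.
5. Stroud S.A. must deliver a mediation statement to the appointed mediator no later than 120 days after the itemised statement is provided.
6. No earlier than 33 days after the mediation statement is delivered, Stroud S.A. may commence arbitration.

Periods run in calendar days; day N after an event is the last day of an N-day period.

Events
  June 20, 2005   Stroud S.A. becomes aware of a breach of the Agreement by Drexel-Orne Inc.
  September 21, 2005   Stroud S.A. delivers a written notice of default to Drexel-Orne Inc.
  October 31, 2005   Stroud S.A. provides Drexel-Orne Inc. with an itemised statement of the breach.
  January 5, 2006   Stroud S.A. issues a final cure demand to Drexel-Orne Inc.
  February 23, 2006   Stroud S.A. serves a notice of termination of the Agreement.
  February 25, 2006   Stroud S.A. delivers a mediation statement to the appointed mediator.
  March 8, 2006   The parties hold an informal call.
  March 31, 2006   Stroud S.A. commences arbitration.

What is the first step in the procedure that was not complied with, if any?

Step 1

Step 1: 90 days after June 20, 2005 (when the breach is discovered) is September 18, 2005; not done until September 21, 2005, 3 days after the deadline.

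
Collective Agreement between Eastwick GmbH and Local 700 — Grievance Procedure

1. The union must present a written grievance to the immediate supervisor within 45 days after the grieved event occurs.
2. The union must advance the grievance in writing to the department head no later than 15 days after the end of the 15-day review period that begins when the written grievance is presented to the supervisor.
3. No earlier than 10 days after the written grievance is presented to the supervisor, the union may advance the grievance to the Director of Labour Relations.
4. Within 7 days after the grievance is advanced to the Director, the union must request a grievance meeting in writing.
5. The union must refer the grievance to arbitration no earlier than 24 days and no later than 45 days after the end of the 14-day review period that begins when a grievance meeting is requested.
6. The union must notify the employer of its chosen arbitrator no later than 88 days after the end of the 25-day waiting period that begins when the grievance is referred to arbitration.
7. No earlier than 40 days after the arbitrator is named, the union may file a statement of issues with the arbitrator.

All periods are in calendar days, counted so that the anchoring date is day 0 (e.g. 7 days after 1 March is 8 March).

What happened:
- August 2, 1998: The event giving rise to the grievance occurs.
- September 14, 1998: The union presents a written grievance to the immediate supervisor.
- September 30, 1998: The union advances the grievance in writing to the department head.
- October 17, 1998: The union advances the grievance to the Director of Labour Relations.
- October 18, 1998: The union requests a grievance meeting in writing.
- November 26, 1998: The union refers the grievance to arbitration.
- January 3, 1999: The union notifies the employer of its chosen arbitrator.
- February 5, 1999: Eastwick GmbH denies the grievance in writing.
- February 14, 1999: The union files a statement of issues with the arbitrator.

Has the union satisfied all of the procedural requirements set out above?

Yes

Step 1 — counting 45 days from August 2, 1998 (when the grieved event occurs) gives a deadline of September 16, 1998; completed September 14, 1998, before the deadline.
Step 2 — counting 15 days from September 29, 1998 (end of the 15-day review period, which began when the written grievance is presented to the supervisor on September 14, 1998) gives a deadline of October 14, 1998; September 30, 1998 is within that limit.
Step 3 — must wait 10 days from September 14, 1998 (when the written grievance is presented to the supervisor), so not before September 24, 1998; done October 17, 1998 — permitted.
Step 4 — counting 7 days from October 17, 1998 (when the grievance is advanced to the Director) gives a deadline of October 24, 1998; completed October 18, 1998, before the deadline.
Step 5 — 24 and 45 days from November 1, 1998 (end of the 14-day review period, which began when a grievance meeting is requested on October 18, 1998) are November 25, 1998 and December 16, 1998 respectively; done November 26, 1998, which is between those dates.
Step 6 — counting 88 days from December 21, 1998 (end of the 25-day waiting period, which began when the grievance is referred to arbitration on November 26, 1998) gives a deadline of March 19, 1999; January 3, 1999 is within that limit.
Step 7 — must wait 40 days from January 3, 1999 (when the arbitrator is named), so not before February 12, 1999; done February 14, 1999, after the minimum wait.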